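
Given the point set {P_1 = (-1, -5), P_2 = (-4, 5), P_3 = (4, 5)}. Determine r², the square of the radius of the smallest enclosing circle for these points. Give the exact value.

34.0625

Side lengths²: P_1P_2² = 109, P_1P_3² = 125, P_2P_3² = 64.
Since P_1P_3² = 125 < 109 + 64 = 173, the triangle is acute, so the smallest enclosing circle is the circumcircle.
Circumcentre = (0, 0.75), r² = 34.0625.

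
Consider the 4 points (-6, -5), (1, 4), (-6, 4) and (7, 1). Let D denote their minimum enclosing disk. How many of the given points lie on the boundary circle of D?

3

The minimum enclosing circle is determined by three boundary points: (-6, -5), (-6, 4), (7, 1).
Their circumcentre is (-5/26, -0.5) with r² = 18245/338.
The farthest remaining point (1, 4) is at distance² 7325/338 ≤ 18245/338.
The points at distance exactly r from the centre are (-6, -5), (-6, 4), (7, 1) — 3 points.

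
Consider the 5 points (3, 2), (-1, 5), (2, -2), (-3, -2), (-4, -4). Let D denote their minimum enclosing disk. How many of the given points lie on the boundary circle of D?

The minimum enclosing circle of a finite set is fixed by two of the points (as a diameter) or three (as a circumcircle).
The minimum enclosing circle is determined by three boundary points: (3, 2), (-1, 5), (-4, -4).
Their circumcentre is (-1.5, 1/6) with r² = 425/18.
The farthest remaining point (2, -2) is at distance² 305/18 ≤ 425/18.
The points at distance exactly r from the centre are (3, 2), (-1, 5), (-4, -4) — 3 points.

3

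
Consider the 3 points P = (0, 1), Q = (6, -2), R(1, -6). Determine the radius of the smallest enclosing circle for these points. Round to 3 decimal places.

3.894

Side lengths²: PQ² = 45, PR² = 50, QR² = 41.
Since PR² = 50 < 45 + 41 = 86, the triangle is acute, so the smallest enclosing circle is the circumcircle.
Circumcentre = (55/26, -59/26), r² = 5125/338.
r = √(5125/338) ≈ 3.894.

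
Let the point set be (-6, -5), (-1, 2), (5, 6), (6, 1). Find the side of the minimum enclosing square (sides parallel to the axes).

The bounding box has width 12 and height 11.
An axis-aligned square enclosing the set must have side ≥ max(width, height).
So the minimum side is max(12, 11) = 12.

12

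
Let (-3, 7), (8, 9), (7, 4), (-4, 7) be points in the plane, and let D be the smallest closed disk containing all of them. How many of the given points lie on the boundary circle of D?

3

The minimum enclosing circle is determined by three boundary points: (8, 9), (7, 4), (-4, 7).
Their circumcentre is (60/29, 220/29) with r² = 31265/841.
The farthest remaining point (-3, 7) is at distance² 21898/841 ≤ 31265/841.
The points at distance exactly r from the centre are (8, 9), (7, 4), (-4, 7) — 3 points.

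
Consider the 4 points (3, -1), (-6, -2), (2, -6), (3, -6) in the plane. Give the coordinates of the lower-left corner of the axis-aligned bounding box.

(-6, -6)

x-range [-6, 3], y-range [-6, -1].
The lower-left corner is (-6, -6).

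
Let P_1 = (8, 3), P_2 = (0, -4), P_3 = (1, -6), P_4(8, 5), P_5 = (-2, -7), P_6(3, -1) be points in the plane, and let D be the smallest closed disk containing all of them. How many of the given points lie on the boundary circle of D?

By Welzl's lemma the MEC is supported by two points (diametrically opposite) or three points (on a circumcircle).
The farthest pair is P_4–P_5 with squared distance 244. The circle on this segment as diameter has centre (3, -1) and r² = 244/4 = 61.
Check P_1: distance² to centre = 41 ≤ 61, so it lies inside.
All remaining points lie in this disk, and no smaller disk contains both endpoints, so this is the minimum enclosing circle.
The points at distance exactly r from the centre are P_4, P_5 — 2 points.

2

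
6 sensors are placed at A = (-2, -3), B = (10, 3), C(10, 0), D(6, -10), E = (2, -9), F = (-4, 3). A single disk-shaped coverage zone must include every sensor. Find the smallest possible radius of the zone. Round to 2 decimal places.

By Welzl's lemma the MEC is supported by two points (diametrically opposite) or three points (on a circumcircle).
The minimum enclosing circle is determined by three boundary points: B, D, F.
Their circumcentre is (3, -51/26) with r² = 49765/676.
The farthest remaining point C is at distance² 35725/676 ≤ 49765/676.
r = √(49765/676) ≈ 8.58.

8.58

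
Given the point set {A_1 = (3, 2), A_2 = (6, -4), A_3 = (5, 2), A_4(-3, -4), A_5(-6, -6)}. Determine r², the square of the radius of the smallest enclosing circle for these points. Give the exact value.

The minimum enclosing circle of a finite set is fixed by two of the points (as a diameter) or three (as a circumcircle).
The farthest pair is A_3–A_5 with squared distance 185. The circle on this segment as diameter has centre (-0.5, -2) and r² = 185/4 = 46.25.
Check A_1: distance² to centre = 28.25 ≤ 46.25, so it lies inside.
All remaining points lie in this disk, and no smaller disk contains both endpoints, so this is the minimum enclosing circle.

46.25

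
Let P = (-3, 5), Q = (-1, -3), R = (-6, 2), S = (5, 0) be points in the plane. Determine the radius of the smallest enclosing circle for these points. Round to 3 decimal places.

A smallest enclosing disk is always determined by at most three of the input points on its boundary.
The farthest pair is R–S with squared distance 125. The circle on this segment as diameter has centre (-0.5, 1) and r² = 125/4 = 31.25.
Check P: distance² to centre = 22.25 ≤ 31.25, so it lies inside.
All remaining points lie in this disk, and no smaller disk contains both endpoints, so this is the minimum enclosing circle.
r = √(31.25) ≈ 5.590.

5.590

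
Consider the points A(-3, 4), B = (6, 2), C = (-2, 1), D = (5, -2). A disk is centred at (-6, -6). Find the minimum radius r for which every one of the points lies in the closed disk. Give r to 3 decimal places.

The required radius is the distance from (-6, -6) to the farthest point.
Squared distances: 109, 208, 65, 137.
Maximum is 208, attained at B.
r = √208 ≈ 14.422.

14.422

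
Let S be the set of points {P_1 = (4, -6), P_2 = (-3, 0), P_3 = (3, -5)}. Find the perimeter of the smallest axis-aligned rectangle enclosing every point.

Width = max x − min x = 4 − (-3) = 7.
Height = max y − min y = 0 − (-6) = 6.
Perimeter = 2(7 + 6) = 26.

26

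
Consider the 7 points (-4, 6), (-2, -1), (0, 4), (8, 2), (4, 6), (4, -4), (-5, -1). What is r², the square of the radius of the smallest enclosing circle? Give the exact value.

By Welzl's lemma the MEC is supported by two points (diametrically opposite) or three points (on a circumcircle).
The minimum enclosing circle is determined by three boundary points: (-4, 6), (8, 2), (-5, -1).
Their circumcentre is (27/22, 37/22) with r² = 11125/242.
The farthest remaining point (4, -4) is at distance² 9673/242 ≤ 11125/242.

11125/242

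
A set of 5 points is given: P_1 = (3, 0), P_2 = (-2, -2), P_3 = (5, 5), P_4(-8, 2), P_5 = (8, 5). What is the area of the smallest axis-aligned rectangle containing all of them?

112

x ranges over [-8, 8], width 16.
y ranges over [-2, 5], height 7.
Area = 16 × 7 = 112.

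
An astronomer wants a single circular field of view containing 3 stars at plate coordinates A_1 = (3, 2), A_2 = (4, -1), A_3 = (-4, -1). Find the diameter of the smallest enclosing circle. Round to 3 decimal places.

8.028

Side lengths²: A_1A_2² = 10, A_1A_3² = 58, A_2A_3² = 64.
Since A_2A_3² = 64 < 58 + 10 = 68, the triangle is acute, so the smallest enclosing circle is the circumcircle.
Circumcentre = (0, -2/3), r² = 145/9.
Diameter = 2r = 2√(145/9) ≈ 8.028.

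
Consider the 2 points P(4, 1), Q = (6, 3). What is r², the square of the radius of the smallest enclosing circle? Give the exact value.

The smallest circle enclosing two points has them as diameter endpoints.
Centre = midpoint = (5, 2); r² = |PQ|²/4 = 8/4 = 2.

2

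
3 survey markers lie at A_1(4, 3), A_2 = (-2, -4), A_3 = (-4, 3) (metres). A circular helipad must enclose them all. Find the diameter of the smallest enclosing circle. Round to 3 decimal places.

9.588

Side lengths²: A_1A_2² = 85, A_1A_3² = 64, A_2A_3² = 53.
Since A_1A_2² = 85 < 64 + 53 = 117, the triangle is acute, so the smallest enclosing circle is the circumcircle.
Circumcentre = (0, 5/14), r² = 4505/196.
Diameter = 2r = 2√(4505/196) ≈ 9.588.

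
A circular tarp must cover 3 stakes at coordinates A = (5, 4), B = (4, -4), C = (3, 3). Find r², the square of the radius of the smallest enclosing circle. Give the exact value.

16.25

Side lengths²: AB² = 65, AC² = 5, BC² = 50.
Since AB² = 65 ≥ 50 + 5 = 55, the angle opposite AB is not acute, so the smallest enclosing circle has AB as diameter.
Centre = midpoint of AB = (4.5, 0), r² = 65/4 = 16.25.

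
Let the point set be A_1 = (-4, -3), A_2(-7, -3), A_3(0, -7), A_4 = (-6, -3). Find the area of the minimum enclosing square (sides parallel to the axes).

The bounding box has width 7 and height 4.
An axis-aligned square enclosing the set must have side ≥ max(width, height).
So the minimum side is max(7, 4) = 7.
Area = 7² = 49.

49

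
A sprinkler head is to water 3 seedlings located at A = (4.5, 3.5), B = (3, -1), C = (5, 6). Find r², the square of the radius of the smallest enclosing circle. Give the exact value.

13.25

Side lengths²: AB² = 22.5, AC² = 6.5, BC² = 53.
Since BC² = 53 ≥ 22.5 + 6.5 = 29, the angle opposite BC is not acute, so the smallest enclosing circle has BC as diameter.
Centre = midpoint of BC = (4, 2.5), r² = 53/4 = 13.25.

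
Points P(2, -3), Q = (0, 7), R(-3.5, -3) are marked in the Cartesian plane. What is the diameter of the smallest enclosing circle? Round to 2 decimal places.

Side lengths²: PQ² = 104, PR² = 30.25, QR² = 112.25.
Since QR² = 112.25 < 104 + 30.25 = 134.25, the triangle is acute, so the smallest enclosing circle is the circumcircle.
Circumcentre = (-0.75, 1.65), r² = 29.185.
Diameter = 2r = 2√(29.185) ≈ 10.80.

10.80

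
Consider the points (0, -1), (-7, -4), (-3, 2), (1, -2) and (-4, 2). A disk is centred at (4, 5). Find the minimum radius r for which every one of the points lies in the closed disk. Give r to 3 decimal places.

The required radius is the distance from (4, 5) to the farthest point.
Squared distances: 52, 202, 58, 58, 73.
Maximum is 202, attained at (-7, -4).
r = √202 ≈ 14.213.

14.213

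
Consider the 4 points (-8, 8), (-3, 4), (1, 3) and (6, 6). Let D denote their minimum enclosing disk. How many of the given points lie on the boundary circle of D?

By Welzl's lemma the MEC is supported by two points (diametrically opposite) or three points (on a circumcircle).
The farthest pair is (-8, 8)–(6, 6) with squared distance 200. The circle on this segment as diameter has centre (-1, 7) and r² = 200/4 = 50.
Check (-3, 4): distance² to centre = 13 ≤ 50, so it lies inside.
All remaining points lie in this disk, and no smaller disk contains both endpoints, so this is the minimum enclosing circle.
The points at distance exactly r from the centre are (-8, 8), (6, 6) — 2 points.

2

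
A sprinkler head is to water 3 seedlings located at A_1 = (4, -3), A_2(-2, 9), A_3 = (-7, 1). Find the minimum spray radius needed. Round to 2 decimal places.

Side lengths²: A_1A_2² = 180, A_1A_3² = 137, A_2A_3² = 89.
Since A_1A_2² = 180 < 137 + 89 = 226, the triangle is acute, so the smallest enclosing circle is the circumcircle.
Circumcentre = (-5/18, 85/36), r² = 60965/1296.
r = √(60965/1296) ≈ 6.86.

6.86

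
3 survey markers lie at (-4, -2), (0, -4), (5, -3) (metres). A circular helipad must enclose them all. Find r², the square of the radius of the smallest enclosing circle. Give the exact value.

20.5

Call the three points A, B, C in the order given.
Side lengths²: AB² = 20, AC² = 82, BC² = 26.
Since AC² = 82 ≥ 26 + 20 = 46, the angle opposite AC is not acute, so the smallest enclosing circle has AC as diameter.
Centre = midpoint of AC = (0.5, -2.5), r² = 82/4 = 20.5.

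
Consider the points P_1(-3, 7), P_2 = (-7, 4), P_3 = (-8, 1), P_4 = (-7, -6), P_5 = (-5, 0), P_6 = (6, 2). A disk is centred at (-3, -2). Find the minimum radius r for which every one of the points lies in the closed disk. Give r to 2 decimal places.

The required radius is the distance from (-3, -2) to the farthest point.
Squared distances: 81, 52, 34, 32, 8, 97.
Maximum is 97, attained at P_6.
r = √97 ≈ 9.85.

9.85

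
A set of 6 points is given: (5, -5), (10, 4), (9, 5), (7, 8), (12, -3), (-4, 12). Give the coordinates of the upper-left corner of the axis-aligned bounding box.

x-range [-4, 12], y-range [-5, 12].
The upper-left corner is (-4, 12).

(-4, 12)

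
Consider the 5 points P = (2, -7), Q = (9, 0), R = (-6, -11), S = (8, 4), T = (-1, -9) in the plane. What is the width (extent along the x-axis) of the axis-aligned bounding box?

max x = 9, min x = -6, so width = 15.

15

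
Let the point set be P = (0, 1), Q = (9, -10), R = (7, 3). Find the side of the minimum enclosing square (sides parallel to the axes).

13

The bounding box has width 9 and height 13.
An axis-aligned square enclosing the set must have side ≥ max(width, height).
So the minimum side is max(9, 13) = 13.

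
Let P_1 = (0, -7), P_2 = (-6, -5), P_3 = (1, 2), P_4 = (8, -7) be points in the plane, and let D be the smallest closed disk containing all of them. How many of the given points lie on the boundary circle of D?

The minimum enclosing circle of a finite set is fixed by two of the points (as a diameter) or three (as a circumcircle).
The minimum enclosing circle is determined by three boundary points: P_2, P_3, P_4.
Their circumcentre is (1.125, -5.125) with r² = 50.78125.
The farthest remaining point P_1 is at distance² 4.78125 ≤ 50.78125.
The points at distance exactly r from the centre are P_2, P_3, P_4 — 3 points.

3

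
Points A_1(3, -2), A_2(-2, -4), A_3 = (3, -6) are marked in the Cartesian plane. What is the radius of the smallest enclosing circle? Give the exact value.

2.9

Side lengths²: A_1A_2² = 29, A_1A_3² = 16, A_2A_3² = 29.
Since A_2A_3² = 29 < 29 + 16 = 45, the triangle is acute, so the smallest enclosing circle is the circumcircle.
Circumcentre = (0.9, -4), r² = 8.41.
r = √(8.41) = 2.9.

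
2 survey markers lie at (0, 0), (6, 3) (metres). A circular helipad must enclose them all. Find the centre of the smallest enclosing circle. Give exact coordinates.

The smallest circle enclosing two points has them as diameter endpoints.
Centre = midpoint = (3, 1.5); r² = |(0, 0)−(6, 3)|²/4 = 45/4 = 11.25.
Centre = (3, 1.5).

(3, 1.5)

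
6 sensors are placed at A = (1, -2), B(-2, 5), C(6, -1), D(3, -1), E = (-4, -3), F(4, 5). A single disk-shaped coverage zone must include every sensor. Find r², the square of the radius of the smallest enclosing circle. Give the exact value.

32.5

A smallest enclosing disk is always determined by at most three of the input points on its boundary.
The minimum enclosing circle is determined by three boundary points: C, E, F.
Their circumcentre is (0.5, 0.5) with r² = 32.5.
The farthest remaining point B is at distance² 26.5 ≤ 32.5.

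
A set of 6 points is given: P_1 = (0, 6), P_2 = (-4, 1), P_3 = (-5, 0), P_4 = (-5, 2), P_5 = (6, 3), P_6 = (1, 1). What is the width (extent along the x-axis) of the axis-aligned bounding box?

max x = 6, min x = -5, so width = 11.

11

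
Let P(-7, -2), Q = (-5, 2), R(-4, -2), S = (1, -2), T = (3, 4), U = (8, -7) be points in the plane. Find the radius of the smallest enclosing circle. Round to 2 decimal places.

7.99

By Welzl's lemma the MEC is supported by two points (diametrically opposite) or three points (on a circumcircle).
The minimum enclosing circle is determined by three boundary points: P, Q, U.
Their circumcentre is (6/7, -24/7) with r² = 3125/49.
The farthest remaining point T is at distance² 2929/49 ≤ 3125/49.
r = √(3125/49) ≈ 7.99.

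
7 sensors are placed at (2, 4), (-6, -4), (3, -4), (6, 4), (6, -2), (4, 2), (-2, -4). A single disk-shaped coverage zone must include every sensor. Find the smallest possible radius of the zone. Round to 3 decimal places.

7.211

By Welzl's lemma the MEC is supported by two points (diametrically opposite) or three points (on a circumcircle).
The farthest pair is (-6, -4)–(6, 4) with squared distance 208. The circle on this segment as diameter has centre (0, 0) and r² = 208/4 = 52.
Check (2, 4): distance² to centre = 20 ≤ 52, so it lies inside.
All remaining points lie in this disk, and no smaller disk contains both endpoints, so this is the minimum enclosing circle.
r = √52 ≈ 7.211.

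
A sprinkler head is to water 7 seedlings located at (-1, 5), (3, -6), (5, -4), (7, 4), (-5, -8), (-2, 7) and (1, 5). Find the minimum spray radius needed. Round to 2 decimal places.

8.55

A smallest enclosing disk is always determined by at most three of the input points on its boundary.
The minimum enclosing circle is determined by three boundary points: (7, 4), (-5, -8), (-2, 7).
Their circumcentre is (0.25, -1.25) with r² = 73.125.
The farthest remaining point (-1, 5) is at distance² 40.625 ≤ 73.125.
r = √(73.125) ≈ 8.55.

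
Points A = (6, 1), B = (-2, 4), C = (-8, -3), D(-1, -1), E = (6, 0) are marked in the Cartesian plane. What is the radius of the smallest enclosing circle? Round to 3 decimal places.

A smallest enclosing disk is always determined by at most three of the input points on its boundary.
The farthest pair is A–C with squared distance 212. The circle on this segment as diameter has centre (-1, -1) and r² = 212/4 = 53.
Check B: distance² to centre = 26 ≤ 53, so it lies inside.
All remaining points lie in this disk, and no smaller disk contains both endpoints, so this is the minimum enclosing circle.
r = √53 ≈ 7.280.

7.280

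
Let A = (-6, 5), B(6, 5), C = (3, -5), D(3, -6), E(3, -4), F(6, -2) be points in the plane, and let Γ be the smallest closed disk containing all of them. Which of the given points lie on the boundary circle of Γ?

A, B, D

By Welzl's lemma the MEC is supported by two points (diametrically opposite) or three points (on a circumcircle).
The minimum enclosing circle is determined by three boundary points: A, B, D.
Their circumcentre is (0, 8/11) with r² = 6565/121.
The farthest remaining point F is at distance² 5256/121 ≤ 6565/121.
The points at distance exactly r from the centre are A, B, D — 3 points.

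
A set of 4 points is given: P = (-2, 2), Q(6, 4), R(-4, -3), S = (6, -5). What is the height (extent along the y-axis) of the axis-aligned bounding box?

max y = 4, min y = -5, so height = 9.

9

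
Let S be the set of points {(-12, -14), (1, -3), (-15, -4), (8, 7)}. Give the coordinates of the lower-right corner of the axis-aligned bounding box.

(8, -14)

x-range [-15, 8], y-range [-14, 7].
The lower-right corner is (8, -14).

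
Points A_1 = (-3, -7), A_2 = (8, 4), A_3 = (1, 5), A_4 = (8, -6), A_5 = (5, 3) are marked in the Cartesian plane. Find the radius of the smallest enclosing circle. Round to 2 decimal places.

7.78

The farthest pair is A_1–A_2 with squared distance 242. The circle on this segment as diameter has centre (2.5, -1.5) and r² = 242/4 = 60.5.
Check A_3: distance² to centre = 44.5 ≤ 60.5, so it lies inside.
All remaining points lie in this disk, and no smaller disk contains both endpoints, so this is the minimum enclosing circle.
r = √(60.5) ≈ 7.78.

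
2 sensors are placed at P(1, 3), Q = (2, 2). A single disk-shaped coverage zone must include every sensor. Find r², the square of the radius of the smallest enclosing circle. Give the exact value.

The smallest circle enclosing two points has them as diameter endpoints.
Centre = midpoint = (1.5, 2.5); r² = |PQ|²/4 = 2/4 = 0.5.

0.5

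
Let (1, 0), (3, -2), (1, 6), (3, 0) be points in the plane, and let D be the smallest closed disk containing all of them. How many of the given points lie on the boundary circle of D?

The farthest pair is (3, -2)–(1, 6) with squared distance 68. The circle on this segment as diameter has centre (2, 2) and r² = 68/4 = 17.
Check (1, 0): distance² to centre = 5 ≤ 17, so it lies inside.
All remaining points lie in this disk, and no smaller disk contains both endpoints, so this is the minimum enclosing circle.
The points at distance exactly r from the centre are (3, -2), (1, 6) — 2 points.

2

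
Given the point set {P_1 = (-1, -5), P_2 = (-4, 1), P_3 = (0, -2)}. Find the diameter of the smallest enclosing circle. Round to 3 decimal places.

6.708

Side lengths²: P_1P_2² = 45, P_1P_3² = 10, P_2P_3² = 25.
Since P_1P_2² = 45 ≥ 25 + 10 = 35, the angle opposite P_1P_2 is not acute, so the smallest enclosing circle has P_1P_2 as diameter.
Centre = midpoint of P_1P_2 = (-2.5, -2), r² = 45/4 = 11.25.
Diameter = 2r = 2√(11.25) ≈ 6.708.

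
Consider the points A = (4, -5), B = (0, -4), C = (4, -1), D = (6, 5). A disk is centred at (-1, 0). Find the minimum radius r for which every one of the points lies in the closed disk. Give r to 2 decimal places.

The required radius is the distance from (-1, 0) to the farthest point.
Squared distances: 50, 17, 26, 74.
Maximum is 74, attained at D.
r = √74 ≈ 8.60.

8.60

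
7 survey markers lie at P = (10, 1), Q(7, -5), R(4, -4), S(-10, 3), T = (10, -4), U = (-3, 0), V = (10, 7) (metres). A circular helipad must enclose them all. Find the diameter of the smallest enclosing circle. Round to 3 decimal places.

The minimum enclosing circle of a finite set is fixed by two of the points (as a diameter) or three (as a circumcircle).
The minimum enclosing circle is determined by three boundary points: S, T, V.
Their circumcentre is (0.7, 1.5) with r² = 116.74.
The farthest remaining point P is at distance² 86.74 ≤ 116.74.
Diameter = 2r = 2√(116.74) ≈ 21.609.

21.609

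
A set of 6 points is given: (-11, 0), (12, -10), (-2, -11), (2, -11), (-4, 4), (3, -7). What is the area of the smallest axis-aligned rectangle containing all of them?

x ranges over [-11, 12], width 23.
y ranges over [-11, 4], height 15.
Area = 23 × 15 = 345.

345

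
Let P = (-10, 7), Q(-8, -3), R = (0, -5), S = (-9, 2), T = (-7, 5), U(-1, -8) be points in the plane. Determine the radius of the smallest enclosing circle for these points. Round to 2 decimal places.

The farthest pair is P–U with squared distance 306. The circle on this segment as diameter has centre (-5.5, -0.5) and r² = 306/4 = 76.5.
Check Q: distance² to centre = 12.5 ≤ 76.5, so it lies inside.
All remaining points lie in this disk, and no smaller disk contains both endpoints, so this is the minimum enclosing circle.
r = √(76.5) ≈ 8.75.

8.75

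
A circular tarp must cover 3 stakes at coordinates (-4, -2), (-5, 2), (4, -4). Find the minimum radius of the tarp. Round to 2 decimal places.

5.41

Call the three points A, B, C in the order given.
Side lengths²: AB² = 17, AC² = 68, BC² = 117.
Since BC² = 117 ≥ 68 + 17 = 85, the angle opposite BC is not acute, so the smallest enclosing circle has BC as diameter.
Centre = midpoint of BC = (-0.5, -1), r² = 117/4 = 29.25.
r = √(29.25) ≈ 5.41.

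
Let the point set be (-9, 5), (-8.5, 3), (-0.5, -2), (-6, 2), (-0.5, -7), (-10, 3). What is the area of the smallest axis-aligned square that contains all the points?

The bounding box has width 9.5 and height 12.
An axis-aligned square enclosing the set must have side ≥ max(width, height).
So the minimum side is max(9.5, 12) = 12.
Area = 12² = 144.

144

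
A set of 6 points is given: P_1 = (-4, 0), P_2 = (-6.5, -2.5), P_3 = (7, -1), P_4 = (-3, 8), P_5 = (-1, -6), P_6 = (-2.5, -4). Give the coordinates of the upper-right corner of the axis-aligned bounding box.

x-range [-6.5, 7], y-range [-6, 8].
The upper-right corner is (7, 8).

(7, 8)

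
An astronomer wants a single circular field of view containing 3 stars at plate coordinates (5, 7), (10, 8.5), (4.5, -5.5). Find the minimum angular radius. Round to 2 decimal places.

Call the three points A, B, C in the order given.
Side lengths²: AB² = 27.25, AC² = 156.5, BC² = 226.25.
Since BC² = 226.25 ≥ 156.5 + 27.25 = 183.75, the angle opposite BC is not acute, so the smallest enclosing circle has BC as diameter.
Centre = midpoint of BC = (7.25, 1.5), r² = 226.25/4 = 56.5625.
r = √(56.5625) ≈ 7.52.

7.52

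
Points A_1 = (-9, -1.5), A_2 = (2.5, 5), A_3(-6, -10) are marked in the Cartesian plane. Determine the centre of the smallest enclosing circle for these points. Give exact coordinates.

(-1.75, -2.5)

Side lengths²: A_1A_2² = 174.5, A_1A_3² = 81.25, A_2A_3² = 297.25.
Since A_2A_3² = 297.25 ≥ 174.5 + 81.25 = 255.75, the angle opposite A_2A_3 is not acute, so the smallest enclosing circle has A_2A_3 as diameter.
Centre = midpoint of A_2A_3 = (-1.75, -2.5), r² = 297.25/4 = 74.3125.
Centre = (-1.75, -2.5).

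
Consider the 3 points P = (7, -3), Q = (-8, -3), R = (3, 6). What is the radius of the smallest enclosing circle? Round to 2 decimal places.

7.78

Side lengths²: PQ² = 225, PR² = 97, QR² = 202.
Since PQ² = 225 < 202 + 97 = 299, the triangle is acute, so the smallest enclosing circle is the circumcircle.
Circumcentre = (-0.5, -17/18), r² = 9797/162.
r = √(9797/162) ≈ 7.78.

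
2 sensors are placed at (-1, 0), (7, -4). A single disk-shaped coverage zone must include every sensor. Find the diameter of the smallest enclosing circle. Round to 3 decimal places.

8.944

The smallest circle enclosing two points has them as diameter endpoints.
Centre = midpoint = (3, -2); r² = |(-1, 0)−(7, -4)|²/4 = 80/4 = 20.
Diameter = 2r = 2√20 ≈ 8.944.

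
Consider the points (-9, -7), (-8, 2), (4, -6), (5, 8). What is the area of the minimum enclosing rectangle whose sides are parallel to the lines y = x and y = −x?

290

In coordinates u = x + y, v = x − y the rectangle is axis-aligned; the map (x,y)→(u,v) scales areas by 2.
u-values: -16, -6, -2, 13; range = 13 − (-16) = 29.
v-values: -2, -10, 10, -3; range = 10 − (-10) = 20.
Area = (29 × 20) / 2 = 290.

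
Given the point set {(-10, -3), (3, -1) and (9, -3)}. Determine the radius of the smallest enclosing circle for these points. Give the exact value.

9.5

Call the three points A, B, C in the order given.
Side lengths²: AB² = 173, AC² = 361, BC² = 40.
Since AC² = 361 ≥ 173 + 40 = 213, the angle opposite AC is not acute, so the smallest enclosing circle has AC as diameter.
Centre = midpoint of AC = (-0.5, -3), r² = 361/4 = 90.25.
r = √(90.25) = 9.5.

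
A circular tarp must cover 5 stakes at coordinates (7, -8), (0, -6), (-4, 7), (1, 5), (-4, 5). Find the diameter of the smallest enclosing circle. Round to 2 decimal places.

18.60

By Welzl's lemma the MEC is supported by two points (diametrically opposite) or three points (on a circumcircle).
The farthest pair is (7, -8)–(-4, 7) with squared distance 346. The circle on this segment as diameter has centre (1.5, -0.5) and r² = 346/4 = 86.5.
Check (0, -6): distance² to centre = 32.5 ≤ 86.5, so it lies inside.
All remaining points lie in this disk, and no smaller disk contains both endpoints, so this is the minimum enclosing circle.
Diameter = 2r = 2√(86.5) ≈ 18.60.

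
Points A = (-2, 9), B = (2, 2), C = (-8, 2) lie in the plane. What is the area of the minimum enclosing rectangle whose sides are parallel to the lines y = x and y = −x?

71.5

In coordinates u = x + y, v = x − y the rectangle is axis-aligned; the map (x,y)→(u,v) scales areas by 2.
u-values: 7, 4, -6; range = 7 − (-6) = 13.
v-values: -11, 0, -10; range = 0 − (-11) = 11.
Area = (13 × 11) / 2 = 71.5.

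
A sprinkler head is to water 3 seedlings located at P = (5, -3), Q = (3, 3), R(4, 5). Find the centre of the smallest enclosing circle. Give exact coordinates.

(4.5, 1)

Side lengths²: PQ² = 40, PR² = 65, QR² = 5.
Since PR² = 65 ≥ 40 + 5 = 45, the angle opposite PR is not acute, so the smallest enclosing circle has PR as diameter.
Centre = midpoint of PR = (4.5, 1), r² = 65/4 = 16.25.
Centre = (4.5, 1).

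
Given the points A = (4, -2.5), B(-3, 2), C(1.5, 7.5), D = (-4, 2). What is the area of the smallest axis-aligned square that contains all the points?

100

The bounding box has width 8 and height 10.
An axis-aligned square enclosing the set must have side ≥ max(width, height).
So the minimum side is max(8, 10) = 10.
Area = 10² = 100.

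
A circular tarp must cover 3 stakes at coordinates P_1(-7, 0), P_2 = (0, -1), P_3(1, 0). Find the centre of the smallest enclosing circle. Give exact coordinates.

Side lengths²: P_1P_2² = 50, P_1P_3² = 64, P_2P_3² = 2.
Since P_1P_3² = 64 ≥ 50 + 2 = 52, the angle opposite P_1P_3 is not acute, so the smallest enclosing circle has P_1P_3 as diameter.
Centre = midpoint of P_1P_3 = (-3, 0), r² = 64/4 = 16.
Centre = (-3, 0).

(-3, 0)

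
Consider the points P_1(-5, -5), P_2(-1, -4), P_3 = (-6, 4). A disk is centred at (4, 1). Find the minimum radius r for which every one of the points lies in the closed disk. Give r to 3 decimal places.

The required radius is the distance from (4, 1) to the farthest point.
Squared distances: 117, 50, 109.
Maximum is 117, attained at P_1.
r = √117 ≈ 10.817.

10.817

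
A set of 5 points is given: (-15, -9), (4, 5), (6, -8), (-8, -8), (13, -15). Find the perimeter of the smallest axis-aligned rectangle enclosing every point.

96

Width = max x − min x = 13 − (-15) = 28.
Height = max y − min y = 5 − (-15) = 20.
Perimeter = 2(28 + 20) = 96.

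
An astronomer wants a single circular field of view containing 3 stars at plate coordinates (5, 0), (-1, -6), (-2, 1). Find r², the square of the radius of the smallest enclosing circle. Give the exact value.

Call the three points A, B, C in the order given.
Side lengths²: AB² = 72, AC² = 50, BC² = 50.
Since AB² = 72 < 50 + 50 = 100, the triangle is acute, so the smallest enclosing circle is the circumcircle.
Circumcentre = (1.125, -2.125), r² = 19.53125.

19.53125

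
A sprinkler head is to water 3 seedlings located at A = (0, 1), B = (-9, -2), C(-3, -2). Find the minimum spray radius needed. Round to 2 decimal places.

Side lengths²: AB² = 90, AC² = 18, BC² = 36.
Since AB² = 90 ≥ 36 + 18 = 54, the angle opposite AB is not acute, so the smallest enclosing circle has AB as diameter.
Centre = midpoint of AB = (-4.5, -0.5), r² = 90/4 = 22.5.
r = √(22.5) ≈ 4.74.

4.74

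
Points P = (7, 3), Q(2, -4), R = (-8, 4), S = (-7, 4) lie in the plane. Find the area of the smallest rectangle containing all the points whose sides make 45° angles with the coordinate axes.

In coordinates u = x + y, v = x − y the rectangle is axis-aligned; the map (x,y)→(u,v) scales areas by 2.
u-values: 10, -2, -4, -3; range = 10 − (-4) = 14.
v-values: 4, 6, -12, -11; range = 6 − (-12) = 18.
Area = (14 × 18) / 2 = 126.

126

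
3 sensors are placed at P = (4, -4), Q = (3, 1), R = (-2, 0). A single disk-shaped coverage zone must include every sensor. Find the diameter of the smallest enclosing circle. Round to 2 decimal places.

Side lengths²: PQ² = 26, PR² = 52, QR² = 26.
Since PR² = 52 ≥ 26 + 26 = 52, the angle opposite PR is not acute, so the smallest enclosing circle has PR as diameter.
Centre = midpoint of PR = (1, -2), r² = 52/4 = 13.
Diameter = 2r = 2√13 ≈ 7.21.

7.21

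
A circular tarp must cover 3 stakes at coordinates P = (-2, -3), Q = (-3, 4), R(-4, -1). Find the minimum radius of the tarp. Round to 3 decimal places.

Side lengths²: PQ² = 50, PR² = 8, QR² = 26.
Since PQ² = 50 ≥ 26 + 8 = 34, the angle opposite PQ is not acute, so the smallest enclosing circle has PQ as diameter.
Centre = midpoint of PQ = (-2.5, 0.5), r² = 50/4 = 12.5.
r = √(12.5) ≈ 3.536.

3.536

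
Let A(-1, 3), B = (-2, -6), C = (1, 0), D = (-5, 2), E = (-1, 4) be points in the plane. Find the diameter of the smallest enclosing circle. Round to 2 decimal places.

The minimum enclosing circle of a finite set is fixed by two of the points (as a diameter) or three (as a circumcircle).
The farthest pair is B–E with squared distance 101. The circle on this segment as diameter has centre (-1.5, -1) and r² = 101/4 = 25.25.
Check A: distance² to centre = 16.25 ≤ 25.25, so it lies inside.
All remaining points lie in this disk, and no smaller disk contains both endpoints, so this is the minimum enclosing circle.
Diameter = 2r = 2√(25.25) ≈ 10.05.

10.05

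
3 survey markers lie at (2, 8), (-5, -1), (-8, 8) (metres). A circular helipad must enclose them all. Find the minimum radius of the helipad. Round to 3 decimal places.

Call the three points A, B, C in the order given.
Side lengths²: AB² = 130, AC² = 100, BC² = 90.
Since AB² = 130 < 100 + 90 = 190, the triangle is acute, so the smallest enclosing circle is the circumcircle.
Circumcentre = (-3, 14/3), r² = 325/9.
r = √(325/9) ≈ 6.009.

6.009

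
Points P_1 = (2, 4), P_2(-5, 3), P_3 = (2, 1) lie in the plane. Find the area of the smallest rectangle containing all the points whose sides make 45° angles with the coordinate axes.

36

In coordinates u = x + y, v = x − y the rectangle is axis-aligned; the map (x,y)→(u,v) scales areas by 2.
u-values: 6, -2, 3; range = 6 − (-2) = 8.
v-values: -2, -8, 1; range = 1 − (-8) = 9.
Area = (8 × 9) / 2 = 36.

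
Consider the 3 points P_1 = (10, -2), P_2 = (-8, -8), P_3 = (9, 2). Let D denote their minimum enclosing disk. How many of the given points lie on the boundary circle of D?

2

Side lengths²: P_1P_2² = 360, P_1P_3² = 17, P_2P_3² = 389.
Since P_2P_3² = 389 ≥ 360 + 17 = 377, the angle opposite P_2P_3 is not acute, so the smallest enclosing circle has P_2P_3 as diameter.
Centre = midpoint of P_2P_3 = (0.5, -3), r² = 389/4 = 97.25.
The points at distance exactly r from the centre are P_2, P_3 — 2 points.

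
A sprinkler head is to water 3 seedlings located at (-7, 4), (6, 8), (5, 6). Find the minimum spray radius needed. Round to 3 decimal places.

Call the three points A, B, C in the order given.
Side lengths²: AB² = 185, AC² = 148, BC² = 5.
Since AB² = 185 ≥ 148 + 5 = 153, the angle opposite AB is not acute, so the smallest enclosing circle has AB as diameter.
Centre = midpoint of AB = (-0.5, 6), r² = 185/4 = 46.25.
r = √(46.25) ≈ 6.801.

6.801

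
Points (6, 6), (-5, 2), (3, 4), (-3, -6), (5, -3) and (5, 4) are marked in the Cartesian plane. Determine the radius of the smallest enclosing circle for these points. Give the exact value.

7.5

By Welzl's lemma the MEC is supported by two points (diametrically opposite) or three points (on a circumcircle).
The farthest pair is (6, 6)–(-3, -6) with squared distance 225. The circle on this segment as diameter has centre (1.5, 0) and r² = 225/4 = 56.25.
Check (-5, 2): distance² to centre = 46.25 ≤ 56.25, so it lies inside.
All remaining points lie in this disk, and no smaller disk contains both endpoints, so this is the minimum enclosing circle.
r = √(56.25) = 7.5.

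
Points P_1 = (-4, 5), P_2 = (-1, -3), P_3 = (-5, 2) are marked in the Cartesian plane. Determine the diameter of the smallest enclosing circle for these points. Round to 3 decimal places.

8.544

Side lengths²: P_1P_2² = 73, P_1P_3² = 10, P_2P_3² = 41.
Since P_1P_2² = 73 ≥ 41 + 10 = 51, the angle opposite P_1P_2 is not acute, so the smallest enclosing circle has P_1P_2 as diameter.
Centre = midpoint of P_1P_2 = (-2.5, 1), r² = 73/4 = 18.25.
Diameter = 2r = 2√(18.25) ≈ 8.544.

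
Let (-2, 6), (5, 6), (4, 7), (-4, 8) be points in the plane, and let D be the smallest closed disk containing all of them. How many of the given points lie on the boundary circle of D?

2

By Welzl's lemma the MEC is supported by two points (diametrically opposite) or three points (on a circumcircle).
The farthest pair is (5, 6)–(-4, 8) with squared distance 85. The circle on this segment as diameter has centre (0.5, 7) and r² = 85/4 = 21.25.
Check (-2, 6): distance² to centre = 7.25 ≤ 21.25, so it lies inside.
All remaining points lie in this disk, and no smaller disk contains both endpoints, so this is the minimum enclosing circle.
The points at distance exactly r from the centre are (5, 6), (-4, 8) — 2 points.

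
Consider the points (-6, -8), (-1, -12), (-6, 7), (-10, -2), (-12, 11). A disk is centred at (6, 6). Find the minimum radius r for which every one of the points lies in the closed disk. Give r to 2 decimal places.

The required radius is the distance from (6, 6) to the farthest point.
Squared distances: 340, 373, 145, 320, 349.
Maximum is 373, attained at (-1, -12).
r = √373 ≈ 19.31.

19.31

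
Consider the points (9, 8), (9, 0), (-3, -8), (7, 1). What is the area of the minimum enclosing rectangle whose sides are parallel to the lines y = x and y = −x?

In coordinates u = x + y, v = x − y the rectangle is axis-aligned; the map (x,y)→(u,v) scales areas by 2.
u-values: 17, 9, -11, 8; range = 17 − (-11) = 28.
v-values: 1, 9, 5, 6; range = 9 − 1 = 8.
Area = (28 × 8) / 2 = 112.

112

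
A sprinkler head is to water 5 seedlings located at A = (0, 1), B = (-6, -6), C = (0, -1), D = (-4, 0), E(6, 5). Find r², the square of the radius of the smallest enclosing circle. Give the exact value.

The farthest pair is B–E with squared distance 265. The circle on this segment as diameter has centre (0, -0.5) and r² = 265/4 = 66.25.
Check A: distance² to centre = 2.25 ≤ 66.25, so it lies inside.
All remaining points lie in this disk, and no smaller disk contains both endpoints, so this is the minimum enclosing circle.

66.25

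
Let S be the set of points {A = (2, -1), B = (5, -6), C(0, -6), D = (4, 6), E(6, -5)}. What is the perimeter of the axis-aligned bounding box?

Width = max x − min x = 6 − 0 = 6.
Height = max y − min y = 6 − (-6) = 12.
Perimeter = 2(6 + 12) = 36.

36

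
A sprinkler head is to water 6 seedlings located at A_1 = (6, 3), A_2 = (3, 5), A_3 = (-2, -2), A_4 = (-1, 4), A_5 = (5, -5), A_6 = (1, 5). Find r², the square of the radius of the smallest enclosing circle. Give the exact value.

29.453125

The minimum enclosing circle is determined by three boundary points: A_4, A_5, A_6.
Their circumcentre is (2.375, -0.25) with r² = 29.453125.
The farthest remaining point A_2 is at distance² 27.953125 ≤ 29.453125.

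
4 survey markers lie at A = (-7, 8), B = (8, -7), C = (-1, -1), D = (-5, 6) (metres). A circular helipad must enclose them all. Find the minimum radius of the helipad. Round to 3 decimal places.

10.607

By Welzl's lemma the MEC is supported by two points (diametrically opposite) or three points (on a circumcircle).
The farthest pair is A–B with squared distance 450. The circle on this segment as diameter has centre (0.5, 0.5) and r² = 450/4 = 112.5.
Check C: distance² to centre = 4.5 ≤ 112.5, so it lies inside.
All remaining points lie in this disk, and no smaller disk contains both endpoints, so this is the minimum enclosing circle.
r = √(112.5) ≈ 10.607.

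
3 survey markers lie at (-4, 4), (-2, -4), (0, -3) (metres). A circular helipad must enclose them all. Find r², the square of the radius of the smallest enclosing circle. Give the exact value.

Call the three points A, B, C in the order given.
Side lengths²: AB² = 68, AC² = 65, BC² = 5.
Since AB² = 68 < 65 + 5 = 70, the triangle is acute, so the smallest enclosing circle is the circumcircle.
Circumcentre = (-25/9, 1/18), r² = 5525/324.

5525/324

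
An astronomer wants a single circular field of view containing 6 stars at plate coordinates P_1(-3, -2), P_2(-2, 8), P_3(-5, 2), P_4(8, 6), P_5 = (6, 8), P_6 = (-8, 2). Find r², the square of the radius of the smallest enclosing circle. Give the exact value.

By Welzl's lemma the MEC is supported by two points (diametrically opposite) or three points (on a circumcircle).
The farthest pair is P_4–P_6 with squared distance 272. The circle on this segment as diameter has centre (0, 4) and r² = 272/4 = 68.
Check P_1: distance² to centre = 45 ≤ 68, so it lies inside.
All remaining points lie in this disk, and no smaller disk contains both endpoints, so this is the minimum enclosing circle.

68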